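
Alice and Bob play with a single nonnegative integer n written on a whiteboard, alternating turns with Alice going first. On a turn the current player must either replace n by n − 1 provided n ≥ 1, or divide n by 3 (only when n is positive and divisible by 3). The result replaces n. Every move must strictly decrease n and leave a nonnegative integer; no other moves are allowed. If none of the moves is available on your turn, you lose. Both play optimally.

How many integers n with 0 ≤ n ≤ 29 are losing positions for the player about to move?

14

Classify positions by backward induction: terminal positions (no move available) are L. From any other position, the mover wins iff some move reaches an L.
n=0: no move → L
n=1: →0(L), so W
n=2: →1(W) only, which is W, so L
n=3: →2(L), so W
n=4: →3(W) only, which is W, so L
n=5: →4(L), so W
n=6: →2(L), so W
n=7: →6(W) only, which is W, so L
n=8: →7(L), so W
n=9: →3(W), 8(W) — all W, so L
n=10: →9(L), so W
n=11: →10(W) only, which is W, so L
n=12: →4(L), so W
n=13: →12(W) only, which is W, so L
n=14: →13(L), so W
n=15: →5(W), 14(W) — all W, so L
n=16: →15(L), so W
n=17: →16(W) only, which is W, so L
n=18: →17(L), so W
n=19: →18(W) only, which is W, so L
n=20: →19(L), so W
n=21: →7(L), so W
n=22: →21(W) only, which is W, so L
n=23: →22(L), so W
n=24: →8(W), 23(W) — all W, so L
n=25: →24(L), so W
n=26: →25(W) only, which is W, so L
n=27: →9(L), so W
n=28: →27(W) only, which is W, so L
n=29: →28(L), so W
L entries with 0 ≤ n ≤ 29: n = 0, 2, 4, 7, 9, 11, 13, 15, 17, 19, 22, 24, 26, 28; that makes 14.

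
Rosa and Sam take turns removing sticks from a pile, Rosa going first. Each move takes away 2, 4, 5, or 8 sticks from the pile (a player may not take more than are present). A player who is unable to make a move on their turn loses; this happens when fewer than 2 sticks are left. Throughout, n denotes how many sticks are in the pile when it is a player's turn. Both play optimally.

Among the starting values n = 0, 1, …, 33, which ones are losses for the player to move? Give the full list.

Positions with no move are L. A position that does have a move is losing for the player to move precisely when every available move leads to a winning position for the opponent. Fill in the labels:
n=0: no move → L
n=1: no move → L
n=2: can move to 0, which is L ⇒ W
n=3: can move to 1, which is L ⇒ W
n=4: can move to 0, which is L ⇒ W
n=5: can move to 1, which is L ⇒ W
n=6: can move to 1, which is L ⇒ W
n=7: moves to 5(W), 3(W), 2(W); every one is W ⇒ L
n=8: can move to 0, which is L ⇒ W
n=9: can move to 7, which is L ⇒ W
n=10: moves to 8(W), 6(W), 5(W), 2(W); every one is W ⇒ L
n=11: can move to 7, which is L ⇒ W
n=12: can move to 10, which is L ⇒ W
n=13: moves to 11(W), 9(W), 8(W), 5(W); every one is W ⇒ L
n=14: can move to 10, which is L ⇒ W
n=15: can move to 13, which is L ⇒ W
n=16: moves to 14(W), 12(W), 11(W), 8(W); every one is W ⇒ L
n=17: can move to 13, which is L ⇒ W
n=18: can move to 16, which is L ⇒ W
n=19: moves to 17(W), 15(W), 14(W), 11(W); every one is W ⇒ L
n=20: can move to 16, which is L ⇒ W
n=21: can move to 19, which is L ⇒ W
n=22: moves to 20(W), 18(W), 17(W), 14(W); every one is W ⇒ L
n=23: can move to 19, which is L ⇒ W
n=24: can move to 22, which is L ⇒ W
n=25: moves to 23(W), 21(W), 20(W), 17(W); every one is W ⇒ L
n=26: can move to 22, which is L ⇒ W
n=27: can move to 25, which is L ⇒ W
n=28: moves to 26(W), 24(W), 23(W), 20(W); every one is W ⇒ L
n=29: can move to 25, which is L ⇒ W
n=30: can move to 28, which is L ⇒ W
n=31: moves to 29(W), 27(W), 26(W), 23(W); every one is W ⇒ L
n=32: can move to 28, which is L ⇒ W
n=33: can move to 31, which is L ⇒ W
The losing starting values of n are exactly the entries labelled L in this table (11 of them).

0, 1, 7, 10, 13, 16, 19, 22, 25, 28, 31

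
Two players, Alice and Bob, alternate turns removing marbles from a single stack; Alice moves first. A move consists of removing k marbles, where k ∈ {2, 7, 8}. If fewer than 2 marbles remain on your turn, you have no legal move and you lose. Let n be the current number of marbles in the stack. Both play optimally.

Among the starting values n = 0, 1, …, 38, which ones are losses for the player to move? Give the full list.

Label each position W (a win for the player to move) or L (a loss). A position with no legal move is L; any other position is W exactly when some move reaches an L, and L when every move reaches a W.
n=0: no move → L
n=1: no move → L
n=2: W (go to 0, an L position)
n=3: W (go to 1, an L position)
n=4: L (sole option 2(W) is W)
n=5: L (sole option 3(W) is W)
n=6: W (go to 4, an L position)
n=7: W (go to 5, an L position)
n=8: W (go to 1, an L position)
n=9: W (go to 1, an L position)
n=10: L (options 8(W), 3(W), 2(W) are all W)
n=11: W (go to 4, an L position)
n=12: W (go to 10, an L position)
n=13: W (go to 5, an L position)
n=14: L (options 12(W), 7(W), 6(W) are all W)
n=15: L (options 13(W), 8(W), 7(W) are all W)
n=16: W (go to 14, an L position)
n=17: W (go to 15, an L position)
n=18: W (go to 10, an L position)
n=19: L (options 17(W), 12(W), 11(W) are all W)
n=20: L (options 18(W), 13(W), 12(W) are all W)
n=21: W (go to 19, an L position)
n=22: W (go to 20, an L position)
n=23: W (go to 15, an L position)
n=24: L (options 22(W), 17(W), 16(W) are all W)
n=25: L (options 23(W), 18(W), 17(W) are all W)
n=26: W (go to 24, an L position)
n=27: W (go to 25, an L position)
n=28: W (go to 20, an L position)
n=29: L (options 27(W), 22(W), 21(W) are all W)
n=30: L (options 28(W), 23(W), 22(W) are all W)
n=31: W (go to 29, an L position)
n=32: W (go to 30, an L position)
n=33: W (go to 25, an L position)
n=34: L (options 32(W), 27(W), 26(W) are all W)
n=35: L (options 33(W), 28(W), 27(W) are all W)
n=36: W (go to 34, an L position)
n=37: W (go to 35, an L position)
n=38: W (go to 30, an L position)
Reading off the rows marked L gives the requested list; there are 15 such values of n.

0, 1, 4, 5, 10, 14, 15, 19, 20, 24, 25, 29, 30, 34, 35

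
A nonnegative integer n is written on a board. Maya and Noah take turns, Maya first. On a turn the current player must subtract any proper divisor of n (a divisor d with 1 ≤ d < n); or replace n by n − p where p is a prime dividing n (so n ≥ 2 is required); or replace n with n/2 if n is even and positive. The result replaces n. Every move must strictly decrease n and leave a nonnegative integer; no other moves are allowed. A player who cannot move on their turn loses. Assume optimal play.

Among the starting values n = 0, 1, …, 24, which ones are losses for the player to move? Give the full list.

0, 1, 4, 9, 14, 20

Compute win/loss labels from the base case upward. A position with no move is L. Any other position is W if it can reach an L in one move, else L.
n=0: no move → L
n=1: no move → L
n=2: can move to 0, which is L ⇒ W
n=3: can move to 0, which is L ⇒ W
n=4: moves to 2(W), 3(W); every one is W ⇒ L
n=5: can move to 0, which is L ⇒ W
n=6: can move to 4, which is L ⇒ W
n=7: can move to 0, which is L ⇒ W
n=8: can move to 4, which is L ⇒ W
n=9: moves to 6(W), 8(W); every one is W ⇒ L
n=10: can move to 9, which is L ⇒ W
n=11: can move to 0, which is L ⇒ W
n=12: can move to 9, which is L ⇒ W
n=13: can move to 0, which is L ⇒ W
n=14: moves to 7(W), 12(W), 13(W); every one is W ⇒ L
n=15: can move to 14, which is L ⇒ W
n=16: can move to 14, which is L ⇒ W
n=17: can move to 0, which is L ⇒ W
n=18: can move to 9, which is L ⇒ W
n=19: can move to 0, which is L ⇒ W
n=20: moves to 10(W), 15(W), 16(W), 18(W), 19(W); every one is W ⇒ L
n=21: can move to 14, which is L ⇒ W
n=22: can move to 20, which is L ⇒ W
n=23: can move to 0, which is L ⇒ W
n=24: can move to 20, which is L ⇒ W
Reading off the rows marked L gives the requested list; there are 6 such values of n.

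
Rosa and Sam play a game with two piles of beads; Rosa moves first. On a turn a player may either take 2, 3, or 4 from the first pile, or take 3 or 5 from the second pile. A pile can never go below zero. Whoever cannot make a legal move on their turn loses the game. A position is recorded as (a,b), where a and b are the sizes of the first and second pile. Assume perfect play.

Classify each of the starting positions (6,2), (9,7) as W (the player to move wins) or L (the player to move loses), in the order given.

Use the standard recursion: the mover loses at a terminal position; elsewhere, the mover wins exactly when some move hands the opponent an L position.
No move ever increases a pile, so every position that can arise here has a ≤ 9 and b ≤ 7; it is enough to label the cells with 0 ≤ a ≤ 9 and 0 ≤ b ≤ 7.
Every move lowers a or b (never raises either), so fill the grid row by row in increasing a, and left to right within a row: each cell's successors are then already labelled.
      b=0  b=1  b=2  b=3  b=4  b=5  b=6  b=7
a=0:    L    L    L    W    W    W    W    W
a=1:    L    L    L    W    W    W    W    W
a=2:    W    W    W    L    L    L    W    W
a=3:    W    W    W    L    L    L    W    W
a=4:    W    W    W    W    W    W    L    L
a=5:    W    W    W    W    W    W    L    L
a=6:    L    L    L    W    W    W    W    W
a=7:    L    L    L    W    W    W    W    W
a=8:    W    W    W    L    L    L    W    W
a=9:    W    W    W    L    L    L    W    W
Cells with no legal move (terminal, hence L): (0,0), (0,1), (0,2), (1,0), (1,1), (1,2).
The remaining L cells, each justified by listing all of its moves:
(2,3): L (options (0,3)(W), (2,0)(W) are all W)
(2,4): L (options (0,4)(W), (2,1)(W) are all W)
(2,5): L (options (0,5)(W), (2,2)(W), (2,0)(W) are all W)
(3,3): L (options (1,3)(W), (0,3)(W), (3,0)(W) are all W)
(3,4): L (options (1,4)(W), (0,4)(W), (3,1)(W) are all W)
(3,5): L (options (1,5)(W), (0,5)(W), (3,2)(W), (3,0)(W) are all W)
(4,6): L (options (2,6)(W), (1,6)(W), (0,6)(W), (4,3)(W), (4,1)(W) are all W)
(4,7): L (options (2,7)(W), (1,7)(W), (0,7)(W), (4,4)(W), (4,2)(W) are all W)
(5,6): L (options (3,6)(W), (2,6)(W), (1,6)(W), (5,3)(W), (5,1)(W) are all W)
(5,7): L (options (3,7)(W), (2,7)(W), (1,7)(W), (5,4)(W), (5,2)(W) are all W)
(6,0): L (options (4,0)(W), (3,0)(W), (2,0)(W) are all W)
(6,1): L (options (4,1)(W), (3,1)(W), (2,1)(W) are all W)
(6,2): L (options (4,2)(W), (3,2)(W), (2,2)(W) are all W)
(7,0): L (options (5,0)(W), (4,0)(W), (3,0)(W) are all W)
(7,1): L (options (5,1)(W), (4,1)(W), (3,1)(W) are all W)
(7,2): L (options (5,2)(W), (4,2)(W), (3,2)(W) are all W)
(8,3): L (options (6,3)(W), (5,3)(W), (4,3)(W), (8,0)(W) are all W)
(8,4): L (options (6,4)(W), (5,4)(W), (4,4)(W), (8,1)(W) are all W)
(8,5): L (options (6,5)(W), (5,5)(W), (4,5)(W), (8,2)(W), (8,0)(W) are all W)
(9,3): L (options (7,3)(W), (6,3)(W), (5,3)(W), (9,0)(W) are all W)
(9,4): L (options (7,4)(W), (6,4)(W), (5,4)(W), (9,1)(W) are all W)
(9,5): L (options (7,5)(W), (6,5)(W), (5,5)(W), (9,2)(W), (9,0)(W) are all W)
Every other cell has at least one move into one of the L cells above, so it is W.
(6,2): one of the L cells justified above, so L
(9,7): the move to (5,7) reaches an L cell, so W

(6,2): L, (9,7): W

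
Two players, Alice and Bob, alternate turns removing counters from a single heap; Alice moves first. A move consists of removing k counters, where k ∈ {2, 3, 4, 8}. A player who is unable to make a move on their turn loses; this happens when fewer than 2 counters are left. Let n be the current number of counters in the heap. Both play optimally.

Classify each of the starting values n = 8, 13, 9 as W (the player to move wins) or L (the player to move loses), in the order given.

8: W, 13: L, 9: W

Work bottom-up. With no move the player to move loses. Otherwise the position is W if at least one move leads to an L position for the opponent, and L if every move leads to a W.
n=0: no move → L
n=1: no move → L
n=2: →0(L), so W
n=3: →1(L), so W
n=4: →1(L), so W
n=5: →1(L), so W
n=6: →4(W), 3(W), 2(W) — all W, so L
n=7: →5(W), 4(W), 3(W) — all W, so L
n=8: →6(L), so W
n=9: →7(L), so W
n=10: →7(L), so W
n=11: →7(L), so W
n=12: →10(W), 9(W), 8(W), 4(W) — all W, so L
n=13: →11(W), 10(W), 9(W), 5(W) — all W, so L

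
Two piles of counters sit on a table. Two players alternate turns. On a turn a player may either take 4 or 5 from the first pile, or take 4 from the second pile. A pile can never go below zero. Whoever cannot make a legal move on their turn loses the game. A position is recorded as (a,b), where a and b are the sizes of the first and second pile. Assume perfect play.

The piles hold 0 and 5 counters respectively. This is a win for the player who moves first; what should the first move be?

Move to (0,1).

Classify positions by backward induction: terminal positions (no move available) are L. From any other position, the mover wins iff some move reaches an L.
No move ever increases a pile, so every position that can arise here has a ≤ 0 and b ≤ 5; it is enough to label the cells with 0 ≤ a ≤ 0 and 0 ≤ b ≤ 5.
Every move lowers a or b (never raises either), so fill the grid row by row in increasing a, and left to right within a row: each cell's successors are then already labelled.
      b=0  b=1  b=2  b=3  b=4  b=5
a=0:    L    L    L    L    W    W
Cells with no legal move (terminal, hence L): (0,0), (0,1), (0,2), (0,3).
Every other cell has at least one move into one of the L cells above, so it is W.
From (0,5), the L positions reachable in one move are: (0,1).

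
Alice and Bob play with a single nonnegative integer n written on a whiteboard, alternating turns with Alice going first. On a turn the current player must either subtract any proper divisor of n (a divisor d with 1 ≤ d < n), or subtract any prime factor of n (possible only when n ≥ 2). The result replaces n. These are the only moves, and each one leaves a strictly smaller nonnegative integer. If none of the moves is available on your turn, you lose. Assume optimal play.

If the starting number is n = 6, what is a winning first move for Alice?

Move to 4.

Compute win/loss labels from the base case upward. A position with no move is L. Any other position is W if it can reach an L in one move, else L.
n=0: no move → L
n=1: no move → L
n=2: can move to 0, which is L ⇒ W
n=3: can move to 0, which is L ⇒ W
n=4: moves to 2(W), 3(W); every one is W ⇒ L
n=5: can move to 0, which is L ⇒ W
n=6: can move to 4, which is L ⇒ W
From 6, the L positions reachable in one move are: 4.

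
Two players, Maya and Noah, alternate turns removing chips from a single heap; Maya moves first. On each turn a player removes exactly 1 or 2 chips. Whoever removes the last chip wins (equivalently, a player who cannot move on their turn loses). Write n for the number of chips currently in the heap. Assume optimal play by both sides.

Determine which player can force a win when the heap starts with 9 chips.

Classify positions by backward induction: terminal positions (no move available) are L. From any other position, the mover wins iff some move reaches an L.
n=0: no move → L
n=1: W (go to 0, an L position)
n=2: W (go to 0, an L position)
n=3: L (options 2(W), 1(W) are all W)
n=4: W (go to 3, an L position)
n=5: W (go to 3, an L position)
n=6: L (options 5(W), 4(W) are all W)
n=7: W (go to 6, an L position)
n=8: W (go to 6, an L position)
n=9: L (options 8(W), 7(W) are all W)
Every move from 9 reaches a W position, so the mover loses.

Noah wins.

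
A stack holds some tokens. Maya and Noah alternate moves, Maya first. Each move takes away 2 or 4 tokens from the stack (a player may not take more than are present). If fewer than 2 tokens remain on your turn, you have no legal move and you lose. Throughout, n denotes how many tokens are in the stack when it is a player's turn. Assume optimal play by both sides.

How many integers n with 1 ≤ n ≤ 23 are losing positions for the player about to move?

7

Work bottom-up. With no move the player to move loses. Otherwise the position is W if at least one move leads to an L position for the opponent, and L if every move leads to a W.
n=0: no move → L
n=1: no move → L
n=2: reaches L-position 0 → W
n=3: reaches L-position 1 → W
n=4: reaches L-position 0 → W
n=5: reaches L-position 1 → W
n=6: only reaches 4(W), 2(W), all W → L
n=7: only reaches 5(W), 3(W), all W → L
n=8: reaches L-position 6 → W
n=9: reaches L-position 7 → W
n=10: reaches L-position 6 → W
n=11: reaches L-position 7 → W
n=12: only reaches 10(W), 8(W), all W → L
n=13: only reaches 11(W), 9(W), all W → L
n=14: reaches L-position 12 → W
n=15: reaches L-position 13 → W
n=16: reaches L-position 12 → W
n=17: reaches L-position 13 → W
n=18: only reaches 16(W), 14(W), all W → L
n=19: only reaches 17(W), 15(W), all W → L
n=20: reaches L-position 18 → W
n=21: reaches L-position 19 → W
n=22: reaches L-position 18 → W
n=23: reaches L-position 19 → W
L entries with 1 ≤ n ≤ 23 (n=0 is outside the asked range and is not counted): n = 1, 6, 7, 12, 13, 18, 19; that makes 7.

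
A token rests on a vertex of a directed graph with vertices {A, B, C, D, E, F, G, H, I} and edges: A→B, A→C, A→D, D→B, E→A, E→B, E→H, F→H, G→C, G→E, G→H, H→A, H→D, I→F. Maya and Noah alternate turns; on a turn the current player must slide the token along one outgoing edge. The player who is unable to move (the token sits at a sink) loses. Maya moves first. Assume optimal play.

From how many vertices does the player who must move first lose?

4

Positions with no move are L. A position that does have a move is losing for the player to move precisely when every available move leads to a winning position for the opponent. Fill in the labels:
Every edge goes from a vertex to one that appears earlier in the order C, B, D, A, H, F, E, G, I, so processing vertices in that order labels each vertex after all of its successors.
C: no outgoing edge → L
B: no outgoing edge → L
D: →B(L), so W
A: →B(L), so W
H: →A(W), D(W) — all W, so L
F: →H(L), so W
E: →H(L), so W
G: →H(L), so W
I: →F(W) only, which is W, so L
The L vertices are B, C, H, I; that is 4 in all.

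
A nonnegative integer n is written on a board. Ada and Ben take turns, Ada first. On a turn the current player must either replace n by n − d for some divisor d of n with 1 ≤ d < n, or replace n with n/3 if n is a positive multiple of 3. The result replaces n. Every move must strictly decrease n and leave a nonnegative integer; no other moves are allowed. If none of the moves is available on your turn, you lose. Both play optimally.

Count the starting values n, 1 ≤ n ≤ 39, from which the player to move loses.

14

Build the W/L table. Terminal = L. A non-terminal position is W if it has a move to some L; otherwise it is L.
n=0: no move → L
n=1: no move → L
n=2: W (go to 1, an L position)
n=3: W (go to 1, an L position)
n=4: L (options 2(W), 3(W) are all W)
n=5: W (go to 4, an L position)
n=6: W (go to 4, an L position)
n=7: L (sole option 6(W) is W)
n=8: W (go to 4, an L position)
n=9: L (options 3(W), 6(W), 8(W) are all W)
n=10: W (go to 9, an L position)
n=11: L (sole option 10(W) is W)
n=12: W (go to 4, an L position)
n=13: L (sole option 12(W) is W)
n=14: W (go to 7, an L position)
n=15: L (options 5(W), 10(W), 12(W), 14(W) are all W)
n=16: W (go to 15, an L position)
n=17: L (sole option 16(W) is W)
n=18: W (go to 9, an L position)
n=19: L (sole option 18(W) is W)
n=20: W (go to 15, an L position)
n=21: W (go to 7, an L position)
n=22: W (go to 11, an L position)
n=23: L (sole option 22(W) is W)
n=24: W (go to 23, an L position)
n=25: L (options 20(W), 24(W) are all W)
n=26: W (go to 13, an L position)
n=27: W (go to 9, an L position)
n=28: L (options 14(W), 21(W), 24(W), 26(W), 27(W) are all W)
n=29: W (go to 28, an L position)
n=30: W (go to 15, an L position)
n=31: L (sole option 30(W) is W)
n=32: W (go to 28, an L position)
n=33: W (go to 11, an L position)
n=34: W (go to 17, an L position)
n=35: W (go to 28, an L position)
n=36: L (options 12(W), 18(W), 24(W), 27(W), 30(W), 32(W), 33(W), 34(W), 35(W) are all W)
n=37: W (go to 36, an L position)
n=38: W (go to 19, an L position)
n=39: W (go to 13, an L position)
L entries with 1 ≤ n ≤ 39 (n=0 is outside the asked range and is not counted): n = 1, 4, 7, 9, 11, 13, 15, 17, 19, 23, 25, 28, 31, 36; that makes 14.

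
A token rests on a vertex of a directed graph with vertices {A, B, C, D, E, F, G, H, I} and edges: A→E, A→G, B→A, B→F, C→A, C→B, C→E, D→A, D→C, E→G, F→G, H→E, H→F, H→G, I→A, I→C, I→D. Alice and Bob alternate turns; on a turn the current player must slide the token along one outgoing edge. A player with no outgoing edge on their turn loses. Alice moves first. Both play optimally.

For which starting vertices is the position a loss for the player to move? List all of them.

Label each position W (a win for the player to move) or L (a loss). A position with no legal move is L; any other position is W exactly when some move reaches an L, and L when every move reaches a W.
Every edge goes from a vertex to one that appears earlier in the order G, F, E, A, H, B, C, D, I, so processing vertices in that order labels each vertex after all of its successors.
G: no outgoing edge → L
F: can move to G, which is L ⇒ W
E: can move to G, which is L ⇒ W
A: can move to G, which is L ⇒ W
H: can move to G, which is L ⇒ W
B: moves to A(W), F(W); every one is W ⇒ L
C: can move to B, which is L ⇒ W
D: moves to C(W), A(W); every one is W ⇒ L
I: can move to D, which is L ⇒ W
Reading off the rows marked L gives the requested list; there are 3 such vertices.

B, D, G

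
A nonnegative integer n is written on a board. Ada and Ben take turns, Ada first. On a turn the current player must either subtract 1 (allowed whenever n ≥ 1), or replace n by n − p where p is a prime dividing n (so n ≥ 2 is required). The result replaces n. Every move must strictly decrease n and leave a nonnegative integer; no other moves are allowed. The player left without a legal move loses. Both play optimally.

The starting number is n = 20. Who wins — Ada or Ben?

Ben wins.

Classify positions by backward induction: terminal positions (no move available) are L. From any other position, the mover wins iff some move reaches an L.
n=0: no move → L
n=1: can move to 0, which is L ⇒ W
n=2: can move to 0, which is L ⇒ W
n=3: can move to 0, which is L ⇒ W
n=4: moves to 2(W), 3(W); every one is W ⇒ L
n=5: can move to 0, which is L ⇒ W
n=6: can move to 4, which is L ⇒ W
n=7: can move to 0, which is L ⇒ W
n=8: moves to 6(W), 7(W); every one is W ⇒ L
n=9: can move to 8, which is L ⇒ W
n=10: can move to 8, which is L ⇒ W
n=11: can move to 0, which is L ⇒ W
n=12: moves to 9(W), 10(W), 11(W); every one is W ⇒ L
n=13: can move to 0, which is L ⇒ W
n=14: can move to 12, which is L ⇒ W
n=15: can move to 12, which is L ⇒ W
n=16: moves to 14(W), 15(W); every one is W ⇒ L
n=17: can move to 0, which is L ⇒ W
n=18: can move to 16, which is L ⇒ W
n=19: can move to 0, which is L ⇒ W
n=20: moves to 15(W), 18(W), 19(W); every one is W ⇒ L
The starting position 20 is L: whatever Ada does, the opponent receives a W position.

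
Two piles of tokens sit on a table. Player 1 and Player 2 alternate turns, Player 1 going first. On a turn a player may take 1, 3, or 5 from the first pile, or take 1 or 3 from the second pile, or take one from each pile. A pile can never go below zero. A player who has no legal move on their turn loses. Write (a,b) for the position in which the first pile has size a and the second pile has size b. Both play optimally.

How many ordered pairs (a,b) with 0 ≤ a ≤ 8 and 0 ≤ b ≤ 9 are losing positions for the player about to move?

25

Positions with no move are L. A position that does have a move is losing for the player to move precisely when every available move leads to a winning position for the opponent. Fill in the labels:
Every move lowers a or b (never raises either), so fill the grid row by row in increasing a, and left to right within a row: each cell's successors are then already labelled.
      b=0  b=1  b=2  b=3  b=4  b=5  b=6  b=7  b=8  b=9
a=0:    L    W    L    W    L    W    L    W    L    W
a=1:    W    W    W    W    W    W    W    W    W    W
a=2:    L    W    L    W    L    W    L    W    L    W
a=3:    W    W    W    W    W    W    W    W    W    W
a=4:    L    W    L    W    L    W    L    W    L    W
a=5:    W    W    W    W    W    W    W    W    W    W
a=6:    L    W    L    W    L    W    L    W    L    W
a=7:    W    W    W    W    W    W    W    W    W    W
a=8:    L    W    L    W    L    W    L    W    L    W
Cells with no legal move (terminal, hence L): (0,0).
The remaining L cells, each justified by listing all of its moves:
(0,2): only reaches (0,1)(W), which is W → L
(0,4): only reaches (0,3)(W), (0,1)(W), all W → L
(0,6): only reaches (0,5)(W), (0,3)(W), all W → L
(0,8): only reaches (0,7)(W), (0,5)(W), all W → L
(2,0): only reaches (1,0)(W), which is W → L
(2,2): only reaches (1,2)(W), (2,1)(W), (1,1)(W), all W → L
(2,4): only reaches (1,4)(W), (2,3)(W), (2,1)(W), (1,3)(W), all W → L
(2,6): only reaches (1,6)(W), (2,5)(W), (2,3)(W), (1,5)(W), all W → L
(2,8): only reaches (1,8)(W), (2,7)(W), (2,5)(W), (1,7)(W), all W → L
(4,0): only reaches (3,0)(W), (1,0)(W), all W → L
(4,2): only reaches (3,2)(W), (1,2)(W), (4,1)(W), (3,1)(W), all W → L
(4,4): only reaches (3,4)(W), (1,4)(W), (4,3)(W), (4,1)(W), (3,3)(W), all W → L
(4,6): only reaches (3,6)(W), (1,6)(W), (4,5)(W), (4,3)(W), (3,5)(W), all W → L
(4,8): only reaches (3,8)(W), (1,8)(W), (4,7)(W), (4,5)(W), (3,7)(W), all W → L
(6,0): only reaches (5,0)(W), (3,0)(W), (1,0)(W), all W → L
(6,2): only reaches (5,2)(W), (3,2)(W), (1,2)(W), (6,1)(W), (5,1)(W), all W → L
(6,4): only reaches (5,4)(W), (3,4)(W), (1,4)(W), (6,3)(W), (6,1)(W), (5,3)(W), all W → L
(6,6): only reaches (5,6)(W), (3,6)(W), (1,6)(W), (6,5)(W), (6,3)(W), (5,5)(W), all W → L
(6,8): only reaches (5,8)(W), (3,8)(W), (1,8)(W), (6,7)(W), (6,5)(W), (5,7)(W), all W → L
(8,0): only reaches (7,0)(W), (5,0)(W), (3,0)(W), all W → L
(8,2): only reaches (7,2)(W), (5,2)(W), (3,2)(W), (8,1)(W), (7,1)(W), all W → L
(8,4): only reaches (7,4)(W), (5,4)(W), (3,4)(W), (8,3)(W), (8,1)(W), (7,3)(W), all W → L
(8,6): only reaches (7,6)(W), (5,6)(W), (3,6)(W), (8,5)(W), (8,3)(W), (7,5)(W), all W → L
(8,8): only reaches (7,8)(W), (5,8)(W), (3,8)(W), (8,7)(W), (8,5)(W), (7,7)(W), all W → L
Every other cell has at least one move into one of the L cells above, so it is W.
L cells per row: a=0: 5, a=1: 0, a=2: 5, a=3: 0, a=4: 5, a=5: 0, a=6: 5, a=7: 0, a=8: 5; total 25.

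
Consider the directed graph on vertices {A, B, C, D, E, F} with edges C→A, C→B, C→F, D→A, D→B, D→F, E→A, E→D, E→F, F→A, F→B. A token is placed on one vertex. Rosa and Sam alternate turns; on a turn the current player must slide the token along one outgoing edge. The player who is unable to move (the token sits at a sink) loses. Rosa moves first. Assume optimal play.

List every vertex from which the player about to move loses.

A, B

Build the W/L table. Terminal = L. A non-terminal position is W if it has a move to some L; otherwise it is L.
Every edge goes from a vertex to one that appears earlier in the order A, B, F, D, C, E, so processing vertices in that order labels each vertex after all of its successors.
A: no outgoing edge → L
B: no outgoing edge → L
F: reaches L-position B → W
D: reaches L-position B → W
C: reaches L-position B → W
E: reaches L-position A → W
Reading off the rows marked L gives the requested list; there are 2 such vertices.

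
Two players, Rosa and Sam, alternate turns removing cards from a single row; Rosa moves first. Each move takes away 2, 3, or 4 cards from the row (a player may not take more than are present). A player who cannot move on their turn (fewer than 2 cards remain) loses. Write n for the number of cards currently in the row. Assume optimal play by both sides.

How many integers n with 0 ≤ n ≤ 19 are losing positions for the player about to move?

Label each position W (a win for the player to move) or L (a loss). A position with no legal move is L; any other position is W exactly when some move reaches an L, and L when every move reaches a W.
n=0: no move → L
n=1: no move → L
n=2: reaches L-position 0 → W
n=3: reaches L-position 1 → W
n=4: reaches L-position 1 → W
n=5: reaches L-position 1 → W
n=6: only reaches 4(W), 3(W), 2(W), all W → L
n=7: only reaches 5(W), 4(W), 3(W), all W → L
n=8: reaches L-position 6 → W
n=9: reaches L-position 7 → W
n=10: reaches L-position 7 → W
n=11: reaches L-position 7 → W
n=12: only reaches 10(W), 9(W), 8(W), all W → L
n=13: only reaches 11(W), 10(W), 9(W), all W → L
n=14: reaches L-position 12 → W
n=15: reaches L-position 13 → W
n=16: reaches L-position 13 → W
n=17: reaches L-position 13 → W
n=18: only reaches 16(W), 15(W), 14(W), all W → L
n=19: only reaches 17(W), 16(W), 15(W), all W → L
L entries with 0 ≤ n ≤ 19: n = 0, 1, 6, 7, 12, 13, 18, 19; that makes 8.

8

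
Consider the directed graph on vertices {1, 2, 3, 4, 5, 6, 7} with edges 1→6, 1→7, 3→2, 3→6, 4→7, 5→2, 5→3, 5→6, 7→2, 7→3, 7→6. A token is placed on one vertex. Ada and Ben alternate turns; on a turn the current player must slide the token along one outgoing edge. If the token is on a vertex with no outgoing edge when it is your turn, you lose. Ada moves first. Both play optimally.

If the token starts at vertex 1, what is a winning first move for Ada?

Classify positions by backward induction: terminal positions (no move available) are L. From any other position, the mover wins iff some move reaches an L.
Every edge goes from a vertex to one that appears earlier in the order 2, 6, 3, 7, 5, 4, 1, so processing vertices in that order labels each vertex after all of its successors.
2: no outgoing edge → L
6: no outgoing edge → L
3: W (go to 6, an L position)
7: W (go to 6, an L position)
5: W (go to 6, an L position)
4: L (sole option 7(W) is W)
1: W (go to 6, an L position)
From 1, the L positions reachable in one move are: 6.

Move to 6.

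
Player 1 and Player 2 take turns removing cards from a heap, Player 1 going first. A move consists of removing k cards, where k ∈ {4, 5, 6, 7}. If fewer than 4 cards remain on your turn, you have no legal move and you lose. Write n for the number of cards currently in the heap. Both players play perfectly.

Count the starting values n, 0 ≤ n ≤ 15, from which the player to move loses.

Use the standard recursion: the mover loses at a terminal position; elsewhere, the mover wins exactly when some move hands the opponent an L position.
n=0: no move → L
n=1: no move → L
n=2: no move → L
n=3: no move → L
n=4: W (go to 0, an L position)
n=5: W (go to 1, an L position)
n=6: W (go to 2, an L position)
n=7: W (go to 3, an L position)
n=8: W (go to 3, an L position)
n=9: W (go to 3, an L position)
n=10: W (go to 3, an L position)
n=11: L (options 7(W), 6(W), 5(W), 4(W) are all W)
n=12: L (options 8(W), 7(W), 6(W), 5(W) are all W)
n=13: L (options 9(W), 8(W), 7(W), 6(W) are all W)
n=14: L (options 10(W), 9(W), 8(W), 7(W) are all W)
n=15: W (go to 11, an L position)
L entries with 0 ≤ n ≤ 15: n = 0, 1, 2, 3, 11, 12, 13, 14; that makes 8.

8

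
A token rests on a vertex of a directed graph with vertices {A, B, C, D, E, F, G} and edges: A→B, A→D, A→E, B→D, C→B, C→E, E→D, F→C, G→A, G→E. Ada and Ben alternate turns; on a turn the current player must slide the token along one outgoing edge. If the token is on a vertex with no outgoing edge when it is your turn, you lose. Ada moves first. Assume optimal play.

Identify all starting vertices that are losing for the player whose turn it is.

C, D, G

Classify positions by backward induction: terminal positions (no move available) are L. From any other position, the mover wins iff some move reaches an L.
Every edge goes from a vertex to one that appears earlier in the order D, E, B, A, C, G, F, so processing vertices in that order labels each vertex after all of its successors.
D: no outgoing edge → L
E: →D(L), so W
B: →D(L), so W
A: →D(L), so W
C: →B(W), E(W) — all W, so L
G: →A(W), E(W) — all W, so L
F: →C(L), so W
The losing starting vertices are exactly the entries labelled L in this table (3 of them).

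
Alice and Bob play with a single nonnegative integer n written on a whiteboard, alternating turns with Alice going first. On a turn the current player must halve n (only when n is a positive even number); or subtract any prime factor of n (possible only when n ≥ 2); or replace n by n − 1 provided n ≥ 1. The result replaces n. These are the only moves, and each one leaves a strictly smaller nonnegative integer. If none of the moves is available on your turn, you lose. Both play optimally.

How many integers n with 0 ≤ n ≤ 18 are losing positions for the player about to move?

Build the W/L table. Terminal = L. A non-terminal position is W if it has a move to some L; otherwise it is L.
n=0: no move → L
n=1: →0(L), so W
n=2: →0(L), so W
n=3: →0(L), so W
n=4: →2(W), 3(W) — all W, so L
n=5: →0(L), so W
n=6: →4(L), so W
n=7: →0(L), so W
n=8: →4(L), so W
n=9: →6(W), 8(W) — all W, so L
n=10: →9(L), so W
n=11: →0(L), so W
n=12: →9(L), so W
n=13: →0(L), so W
n=14: →7(W), 12(W), 13(W) — all W, so L
n=15: →14(L), so W
n=16: →14(L), so W
n=17: →0(L), so W
n=18: →9(L), so W
L entries with 0 ≤ n ≤ 18: n = 0, 4, 9, 14; that makes 4.

4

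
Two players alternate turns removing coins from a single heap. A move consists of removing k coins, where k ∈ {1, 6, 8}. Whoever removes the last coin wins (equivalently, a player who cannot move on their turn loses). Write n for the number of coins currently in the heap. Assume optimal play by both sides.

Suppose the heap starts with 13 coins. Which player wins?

Label each position W (a win for the player to move) or L (a loss). A position with no legal move is L; any other position is W exactly when some move reaches an L, and L when every move reaches a W.
n=0: no move → L
n=1: can move to 0, which is L ⇒ W
n=2: the only move is to 1(W), a W ⇒ L
n=3: can move to 2, which is L ⇒ W
n=4: the only move is to 3(W), a W ⇒ L
n=5: can move to 4, which is L ⇒ W
n=6: can move to 0, which is L ⇒ W
n=7: moves to 6(W), 1(W); every one is W ⇒ L
n=8: can move to 7, which is L ⇒ W
n=9: moves to 8(W), 3(W), 1(W); every one is W ⇒ L
n=10: can move to 9, which is L ⇒ W
n=11: moves to 10(W), 5(W), 3(W); every one is W ⇒ L
n=12: can move to 11, which is L ⇒ W
n=13: can move to 7, which is L ⇒ W
From 13 the player to move can remove 6, leaving 7, reaching an L position.

The first player wins.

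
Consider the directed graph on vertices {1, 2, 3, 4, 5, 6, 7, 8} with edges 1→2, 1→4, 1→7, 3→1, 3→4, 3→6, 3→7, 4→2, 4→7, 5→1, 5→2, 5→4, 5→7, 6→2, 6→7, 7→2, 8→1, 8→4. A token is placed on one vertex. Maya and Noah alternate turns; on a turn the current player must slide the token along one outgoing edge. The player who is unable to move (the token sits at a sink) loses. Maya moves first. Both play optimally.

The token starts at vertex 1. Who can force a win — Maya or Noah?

Work bottom-up. With no move the player to move loses. Otherwise the position is W if at least one move leads to an L position for the opponent, and L if every move leads to a W.
Every edge goes from a vertex to one that appears earlier in the order 2, 7, 4, 1, 6, 3, 8, 5, so processing vertices in that order labels each vertex after all of its successors.
2: no outgoing edge → L
7: can move to 2, which is L ⇒ W
4: can move to 2, which is L ⇒ W
1: can move to 2, which is L ⇒ W
6: can move to 2, which is L ⇒ W
3: moves to 6(W), 1(W), 4(W), 7(W); every one is W ⇒ L
8: moves to 1(W), 4(W); every one is W ⇒ L
5: can move to 2, which is L ⇒ W
From 1 Maya can move to 2, reaching an L position.

Maya wins.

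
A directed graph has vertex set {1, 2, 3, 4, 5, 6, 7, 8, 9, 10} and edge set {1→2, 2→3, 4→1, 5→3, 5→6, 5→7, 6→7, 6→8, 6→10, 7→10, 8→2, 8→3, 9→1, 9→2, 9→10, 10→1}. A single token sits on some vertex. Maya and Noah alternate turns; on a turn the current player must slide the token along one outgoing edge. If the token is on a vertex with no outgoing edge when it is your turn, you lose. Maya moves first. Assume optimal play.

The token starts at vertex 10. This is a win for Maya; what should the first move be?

Move to 1.

Positions with no move are L. A position that does have a move is losing for the player to move precisely when every available move leads to a winning position for the opponent. Fill in the labels:
Every edge goes from a vertex to one that appears earlier in the order 3, 2, 1, 8, 10, 9, 4, 7, 6, 5, so processing vertices in that order labels each vertex after all of its successors.
3: no outgoing edge → L
2: W (go to 3, an L position)
1: L (sole option 2(W) is W)
8: W (go to 3, an L position)
10: W (go to 1, an L position)
9: W (go to 1, an L position)
4: W (go to 1, an L position)
7: L (sole option 10(W) is W)
6: W (go to 7, an L position)
5: W (go to 7, an L position)
From 10, the L positions reachable in one move are: 1.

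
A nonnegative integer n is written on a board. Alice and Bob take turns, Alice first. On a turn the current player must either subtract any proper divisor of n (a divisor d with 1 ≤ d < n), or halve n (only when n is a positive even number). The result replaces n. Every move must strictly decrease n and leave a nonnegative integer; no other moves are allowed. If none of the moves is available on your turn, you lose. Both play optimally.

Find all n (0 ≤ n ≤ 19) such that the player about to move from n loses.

0, 1, 3, 5, 7, 9, 11, 13, 15, 17, 19

Compute win/loss labels from the base case upward. A position with no move is L. Any other position is W if it can reach an L in one move, else L.
n=0: no move → L
n=1: no move → L
n=2: W (go to 1, an L position)
n=3: L (sole option 2(W) is W)
n=4: W (go to 3, an L position)
n=5: L (sole option 4(W) is W)
n=6: W (go to 3, an L position)
n=7: L (sole option 6(W) is W)
n=8: W (go to 7, an L position)
n=9: L (options 6(W), 8(W) are all W)
n=10: W (go to 5, an L position)
n=11: L (sole option 10(W) is W)
n=12: W (go to 9, an L position)
n=13: L (sole option 12(W) is W)
n=14: W (go to 7, an L position)
n=15: L (options 10(W), 12(W), 14(W) are all W)
n=16: W (go to 15, an L position)
n=17: L (sole option 16(W) is W)
n=18: W (go to 9, an L position)
n=19: L (sole option 18(W) is W)
The losing starting values of n are exactly the entries labelled L in this table (11 of them).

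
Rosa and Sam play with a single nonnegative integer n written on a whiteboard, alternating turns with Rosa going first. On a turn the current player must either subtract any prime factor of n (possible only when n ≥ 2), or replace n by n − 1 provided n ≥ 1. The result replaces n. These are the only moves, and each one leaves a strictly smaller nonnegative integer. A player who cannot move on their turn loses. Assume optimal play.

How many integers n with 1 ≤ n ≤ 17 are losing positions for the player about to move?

4

Use the standard recursion: the mover loses at a terminal position; elsewhere, the mover wins exactly when some move hands the opponent an L position.
n=0: no move → L
n=1: reaches L-position 0 → W
n=2: reaches L-position 0 → W
n=3: reaches L-position 0 → W
n=4: only reaches 2(W), 3(W), all W → L
n=5: reaches L-position 0 → W
n=6: reaches L-position 4 → W
n=7: reaches L-position 0 → W
n=8: only reaches 6(W), 7(W), all W → L
n=9: reaches L-position 8 → W
n=10: reaches L-position 8 → W
n=11: reaches L-position 0 → W
n=12: only reaches 9(W), 10(W), 11(W), all W → L
n=13: reaches L-position 0 → W
n=14: reaches L-position 12 → W
n=15: reaches L-position 12 → W
n=16: only reaches 14(W), 15(W), all W → L
n=17: reaches L-position 0 → W
L entries with 1 ≤ n ≤ 17 (n=0 is outside the asked range and is not counted): n = 4, 8, 12, 16; that makes 4.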